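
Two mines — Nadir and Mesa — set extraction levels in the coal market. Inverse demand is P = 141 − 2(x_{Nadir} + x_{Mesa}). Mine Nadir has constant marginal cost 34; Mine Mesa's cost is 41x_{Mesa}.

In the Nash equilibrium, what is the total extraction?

34.5

Mine Nadir's profit: π = x_{Nadir}(141 − 2(x_{Nadir} + x_{Mesa})) − 34x_{Nadir}.
∂π/∂x_{Nadir} = 107 − 4x_{Nadir} − 2x_{Mesa} = 0, so x_{Nadir} = 26.75 − 0.5x_{Mesa}.
By the same steps for Mesa: x_{Mesa} = 25 − 0.5x_{Nadir}.
Plugging x_{Mesa} into Nadir's best response: x_{Nadir} = 26.75 − 0.5(25 − 0.5x_{Nadir}) ⇒ 0.75x_{Nadir} = 14.25, so x_{Nadir} = 19.
Then x_{Mesa} = 25 − 0.5·19 = 15.5.
Total extraction: 19 + 15.5 = 34.5.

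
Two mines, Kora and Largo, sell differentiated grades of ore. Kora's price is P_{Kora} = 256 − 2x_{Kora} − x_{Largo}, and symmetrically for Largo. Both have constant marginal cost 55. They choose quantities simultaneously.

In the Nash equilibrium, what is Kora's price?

135.4

Mine Kora's profit: π = x_{Kora}(256 − 2x_{Kora} − x_{Largo}) − 55x_{Kora}.
∂π/∂x_{Kora} = 201 − 4x_{Kora} − x_{Largo} = 0 ⇒ x_{Kora} = 50.25 − 0.25x_{Largo}.
The game is symmetric, so in equilibrium x_{Largo} = x_{Kora}: the reaction function gives 1.25x_{Kora} = 50.25, hence x_{Kora} = 40.2.
P_{Kora} = 256 − 2·40.2 − 40.2 = 135.4.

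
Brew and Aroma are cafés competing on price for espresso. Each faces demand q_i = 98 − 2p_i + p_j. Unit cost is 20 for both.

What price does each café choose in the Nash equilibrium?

46

Brew's profit: π = (p_{Brew} − 20)(98 − 2p_{Brew} + p_{Aroma}).
∂π/∂p_{Brew} = 138 − 4p_{Brew} + p_{Aroma} = 0 ⇒ p_{Brew} = 34.5 + 0.25p_{Aroma}.
Setting p_{Brew} = p_{Aroma} in the reaction function: p_{Brew} = 34.5 + 0.25p_{Brew}, so p_{Brew} = 34.5 / 0.75 = 46.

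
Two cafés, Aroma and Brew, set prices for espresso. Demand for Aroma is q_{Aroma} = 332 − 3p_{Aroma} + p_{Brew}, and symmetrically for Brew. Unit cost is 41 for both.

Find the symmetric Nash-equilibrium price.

91

Aroma's profit: π = (p_{Aroma} − 41)(332 − 3p_{Aroma} + p_{Brew}).
∂π/∂p_{Aroma} = 455 − 6p_{Aroma} + p_{Brew} = 0 ⇒ p_{Aroma} = 455/6 + (1/6)p_{Brew}.
Setting p_{Aroma} = p_{Brew} in the reaction function: p_{Aroma} = 455/6 + (1/6)p_{Aroma}, so p_{Aroma} = (455/6) / (5/6) = 91.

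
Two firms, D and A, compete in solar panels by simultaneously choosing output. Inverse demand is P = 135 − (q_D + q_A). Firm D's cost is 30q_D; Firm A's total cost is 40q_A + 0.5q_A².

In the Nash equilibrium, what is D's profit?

Firm D's profit: π = q_D(135 − (q_D + q_A)) − 30q_D.
∂π/∂q_D = 105 − 2q_D − q_A = 0, so q_D = 52.5 − 0.5q_A.
For A: ∂π/∂q_A = 95 − 3q_A − q_D = 0 ⇒ q_A = 95/3 − (1/3)q_D.
Plugging q_A into D's best response: q_D = 52.5 − 0.5(95/3 − (1/3)q_D) ⇒ (5/6)q_D = 110/3, so q_D = 44.
Then q_A = 95/3 − (1/3)·44 = 17.
Price P = 135 − 61 = 74.
D's profit: (74 − 30)·44 = 1936.

1936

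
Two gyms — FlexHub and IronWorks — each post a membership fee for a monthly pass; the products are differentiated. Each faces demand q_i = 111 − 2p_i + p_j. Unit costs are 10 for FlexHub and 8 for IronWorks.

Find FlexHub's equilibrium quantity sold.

66.8

FlexHub's profit: π = (p_{FlexHub} − 10)(111 − 2p_{FlexHub} + p_{IronWorks}).
∂π/∂p_{FlexHub} = 131 − 4p_{FlexHub} + p_{IronWorks} = 0 ⇒ p_{FlexHub} = 32.75 + 0.25p_{IronWorks}.
Similarly p_{IronWorks} = 31.75 + 0.25p_{FlexHub}.
Solving the two reaction functions simultaneously: (1 − (0.25)(0.25))p_{FlexHub} = 32.75 + 0.25·31.75, so 0.9375p_{FlexHub} = 40.6875 and p_{FlexHub} = 43.4.
Then p_{IronWorks} = 31.75 + 0.25·43.4 = 42.6.
q_{FlexHub} = 111 − 2·43.4 + 42.6 = 66.8.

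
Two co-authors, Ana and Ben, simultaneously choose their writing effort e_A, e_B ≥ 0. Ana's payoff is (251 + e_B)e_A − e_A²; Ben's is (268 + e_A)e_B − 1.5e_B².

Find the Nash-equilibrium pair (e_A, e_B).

Expanding Ana's payoff: 251e_A + e_Be_A − e_A².
∂π/∂e_A = 251 + e_B − 2e_A = 0, so e_A = 125.5 + 0.5e_B.
Likewise for Ben: e_B = 268/3 + (1/3)e_A.
Plugging e_B into Ana's best response: e_A = 125.5 + 0.5(268/3 + (1/3)e_A) ⇒ (5/6)e_A = 1021/6, so e_A = 204.2.
Then e_B = 268/3 + (1/3)·204.2 = 157.4.

204.2, 157.4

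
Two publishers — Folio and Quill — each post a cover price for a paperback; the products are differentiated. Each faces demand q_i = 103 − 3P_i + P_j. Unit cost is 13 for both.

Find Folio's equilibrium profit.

Folio's profit: π = (P_{Folio} − 13)(103 − 3P_{Folio} + P_{Quill}).
∂π/∂P_{Folio} = 142 − 6P_{Folio} + P_{Quill} = 0 ⇒ P_{Folio} = 71/3 + (1/6)P_{Quill}.
Setting P_{Folio} = P_{Quill} in the reaction function: P_{Folio} = 71/3 + (1/6)P_{Folio}, so P_{Folio} = (71/3) / (5/6) = 28.4.
q_{Folio} = 103 − 3·28.4 + 28.4 = 46.2.
Profit = (28.4 − 13)·46.2 = 711.48.

711.48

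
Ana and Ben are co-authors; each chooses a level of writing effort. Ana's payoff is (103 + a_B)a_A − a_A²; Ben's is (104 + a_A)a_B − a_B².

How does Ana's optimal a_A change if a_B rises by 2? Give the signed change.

1

Expanding Ana's payoff: 103a_A + a_Ba_A − a_A².
∂π/∂a_A = 103 + a_B − 2a_A = 0, so a_A = 51.5 + 0.5a_B.
The reaction-function slope is 0.5, so a 2-unit rise in a_B moves a_A by 0.5 × 2 = 1. Ana's best response rises — the actions are strategic complements.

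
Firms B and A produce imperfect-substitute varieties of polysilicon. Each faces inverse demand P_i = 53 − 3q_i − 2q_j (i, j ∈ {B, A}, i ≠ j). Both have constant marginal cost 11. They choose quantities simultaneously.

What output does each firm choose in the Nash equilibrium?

5.25

Firm B's profit: π = q_B(53 − 3q_B − 2q_A) − 11q_B.
∂π/∂q_B = 42 − 6q_B − 2q_A = 0 ⇒ q_B = 7 − (1/3)q_A.
Setting q_B = q_A in the reaction function: q_B = 7 − (1/3)q_B, so q_B = 7 / (4/3) = 5.25.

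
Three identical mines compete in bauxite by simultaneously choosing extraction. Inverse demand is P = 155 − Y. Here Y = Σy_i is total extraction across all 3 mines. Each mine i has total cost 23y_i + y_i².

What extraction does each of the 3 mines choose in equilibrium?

22

A representative mine's profit is π_i = y_i(155 − Y) − 23y_i − y_i², with Y = y_i + Σ_{j≠i} y_j.
First-order condition: 132 − 4y_i − Σ_{j≠i} y_j = 0.
With identical mines, set every y_j = y: then 132 − 4y − 2y = 0, i.e. y = 132/6 = 22.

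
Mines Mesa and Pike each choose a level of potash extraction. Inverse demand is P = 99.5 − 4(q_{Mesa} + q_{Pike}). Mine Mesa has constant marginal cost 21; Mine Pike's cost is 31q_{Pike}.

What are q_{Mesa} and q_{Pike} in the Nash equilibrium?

Mine Mesa's profit: π = q_{Mesa}(99.5 − 4(q_{Mesa} + q_{Pike})) − 21q_{Mesa}.
∂π/∂q_{Mesa} = 78.5 − 8q_{Mesa} − 4q_{Pike} = 0, so q_{Mesa} = 9.8125 − 0.5q_{Pike}.
By the same steps for Pike: q_{Pike} = 8.5625 − 0.5q_{Mesa}.
Plugging q_{Pike} into Mesa's best response: q_{Mesa} = 9.8125 − 0.5(8.5625 − 0.5q_{Mesa}) ⇒ 0.75q_{Mesa} = 177/32, so q_{Mesa} = 7.375.
Then q_{Pike} = 8.5625 − 0.5·7.375 = 4.875.

7.375, 4.875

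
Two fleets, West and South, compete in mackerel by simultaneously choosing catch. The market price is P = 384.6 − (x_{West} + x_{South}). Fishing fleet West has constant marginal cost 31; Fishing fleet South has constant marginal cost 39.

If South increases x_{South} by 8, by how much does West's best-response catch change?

Fishing fleet West's profit: π = x_{West}(384.6 − (x_{West} + x_{South})) − 31x_{West}.
∂π/∂x_{West} = 353.6 − 2x_{West} − x_{South} = 0, so x_{West} = 176.8 − 0.5x_{South}.
The reaction-function slope is −0.5, so an 8-unit rise in x_{South} moves x_{West} by −0.5 × 8 = −4. West's best response falls — the actions are strategic substitutes.

-4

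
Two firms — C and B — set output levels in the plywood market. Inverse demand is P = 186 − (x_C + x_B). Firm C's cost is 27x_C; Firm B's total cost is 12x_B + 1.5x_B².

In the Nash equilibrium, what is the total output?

90

Firm C's profit: π = x_C(186 − (x_C + x_B)) − 27x_C.
∂π/∂x_C = 159 − 2x_C − x_B = 0, so x_C = 79.5 − 0.5x_B.
For B: ∂π/∂x_B = 174 − 5x_B − x_C = 0 ⇒ x_B = 34.8 − 0.2x_C.
Substituting the second reaction function into the first: x_C = 79.5 − 0.5(34.8 − 0.2x_C), which gives 0.9x_C = 62.1 ⇒ x_C = 69.
Then x_B = 34.8 − 0.2·69 = 21.
Total output: 69 + 21 = 90.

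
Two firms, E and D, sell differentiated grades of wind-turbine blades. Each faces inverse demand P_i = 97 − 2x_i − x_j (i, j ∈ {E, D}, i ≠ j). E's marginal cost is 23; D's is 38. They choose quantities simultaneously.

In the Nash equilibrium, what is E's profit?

499.28

Firm E's profit: π = x_E(97 − 2x_E − x_D) − 23x_E.
∂π/∂x_E = 74 − 4x_E − x_D = 0 ⇒ x_E = 18.5 − 0.25x_D.
Similarly x_D = 14.75 − 0.25x_E.
Solving the two reaction functions simultaneously: (1 − (−0.25)(−0.25))x_E = 18.5 − 0.25·14.75, so 0.9375x_E = 14.8125 and x_E = 15.8.
Then x_D = 14.75 − 0.25·15.8 = 10.8.
P_E = 97 − 2·15.8 − 10.8 = 54.6.
Profit = (54.6 − 23)·15.8 = 499.28.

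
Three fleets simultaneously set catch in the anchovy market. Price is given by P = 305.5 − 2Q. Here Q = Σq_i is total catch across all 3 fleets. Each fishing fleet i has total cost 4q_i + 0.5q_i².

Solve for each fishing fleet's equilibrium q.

A representative fishing fleet's profit is π_i = q_i(305.5 − 2Q) − 4q_i − 0.5q_i², with Q = q_i + Σ_{j≠i} q_j.
First-order condition: 301.5 − 5q_i − 2Σ_{j≠i} q_j = 0.
Imposing symmetry (q_j = q for all j) turns Σ_{j≠i} q_j into 2q, so 301.5 = 9q and q = 33.5.

33.5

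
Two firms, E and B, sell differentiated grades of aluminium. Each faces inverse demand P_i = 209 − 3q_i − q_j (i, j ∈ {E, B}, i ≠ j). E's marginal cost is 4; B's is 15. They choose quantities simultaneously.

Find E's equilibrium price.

Firm E's profit: π = q_E(209 − 3q_E − q_B) − 4q_E.
∂π/∂q_E = 205 − 6q_E − q_B = 0 ⇒ q_E = 205/6 − (1/6)q_B.
Similarly q_B = 97/3 − (1/6)q_E.
Plugging q_B into E's best response: q_E = 205/6 − (1/6)(97/3 − (1/6)q_E) ⇒ (35/36)q_E = 259/9, so q_E = 29.6.
Then q_B = 97/3 − (1/6)·29.6 = 27.4.
P_E = 209 − 3·29.6 − 27.4 = 92.8.

92.8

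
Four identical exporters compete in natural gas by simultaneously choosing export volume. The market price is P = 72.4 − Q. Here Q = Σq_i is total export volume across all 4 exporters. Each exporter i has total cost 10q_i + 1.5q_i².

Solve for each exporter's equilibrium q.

A representative exporter's profit is π_i = q_i(72.4 − Q) − 10q_i − 1.5q_i², with Q = q_i + Σ_{j≠i} q_j.
First-order condition: 62.4 − 5q_i − Σ_{j≠i} q_j = 0.
Imposing symmetry (q_j = q for all j) turns Σ_{j≠i} q_j into 3q, so 62.4 = 8q and q = 7.8.

7.8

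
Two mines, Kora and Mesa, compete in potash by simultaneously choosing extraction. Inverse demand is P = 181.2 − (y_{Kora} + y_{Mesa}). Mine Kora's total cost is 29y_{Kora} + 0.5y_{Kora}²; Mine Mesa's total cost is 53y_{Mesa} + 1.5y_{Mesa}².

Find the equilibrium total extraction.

Mine Kora's profit: π = y_{Kora}(181.2 − (y_{Kora} + y_{Mesa})) − 29y_{Kora} − 0.5y_{Kora}².
∂π/∂y_{Kora} = 152.2 − 3y_{Kora} − y_{Mesa} = 0, so y_{Kora} = 761/15 − (1/3)y_{Mesa}.
For Mesa: ∂π/∂y_{Mesa} = 128.2 − 5y_{Mesa} − y_{Kora} = 0 ⇒ y_{Mesa} = 25.64 − 0.2y_{Kora}.
Solving the two reaction functions simultaneously: (1 − (−1/3)(−0.2))y_{Kora} = 761/15 − (1/3)·25.64, so (14/15)y_{Kora} = 3164/75 and y_{Kora} = 45.2.
Then y_{Mesa} = 25.64 − 0.2·45.2 = 16.6.
Total extraction: 45.2 + 16.6 = 61.8.

61.8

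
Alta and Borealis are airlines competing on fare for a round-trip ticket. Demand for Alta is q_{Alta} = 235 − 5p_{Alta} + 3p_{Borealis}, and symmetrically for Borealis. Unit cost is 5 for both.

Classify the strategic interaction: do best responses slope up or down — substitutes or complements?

strategic complements

Alta's profit: π = (p_{Alta} − 5)(235 − 5p_{Alta} + 3p_{Borealis}).
∂π/∂p_{Alta} = 260 − 10p_{Alta} + 3p_{Borealis} = 0 ⇒ p_{Alta} = 26 + 0.3p_{Borealis}.
The best-response slope dp_{Alta}/dp_{Borealis} = 0.3 > 0: the reaction function is upward-sloping, so the choices are strategic complements.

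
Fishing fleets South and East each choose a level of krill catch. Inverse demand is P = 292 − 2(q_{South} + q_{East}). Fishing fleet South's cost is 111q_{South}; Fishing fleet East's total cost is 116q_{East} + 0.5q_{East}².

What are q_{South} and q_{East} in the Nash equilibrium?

Fishing fleet South's profit: π = q_{South}(292 − 2(q_{South} + q_{East})) − 111q_{South}.
∂π/∂q_{South} = 181 − 4q_{South} − 2q_{East} = 0, so q_{South} = 45.25 − 0.5q_{East}.
For East: ∂π/∂q_{East} = 176 − 5q_{East} − 2q_{South} = 0 ⇒ q_{East} = 35.2 − 0.4q_{South}.
Plugging q_{East} into South's best response: q_{South} = 45.25 − 0.5(35.2 − 0.4q_{South}) ⇒ 0.8q_{South} = 27.65, so q_{South} = 34.5625.
Then q_{East} = 35.2 − 0.4·34.5625 = 21.375.

34.5625, 21.375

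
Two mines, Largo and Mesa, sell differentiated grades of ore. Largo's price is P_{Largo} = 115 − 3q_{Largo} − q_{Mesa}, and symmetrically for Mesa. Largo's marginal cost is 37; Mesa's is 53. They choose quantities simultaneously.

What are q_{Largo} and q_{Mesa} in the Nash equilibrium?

Mine Largo's profit: π = q_{Largo}(115 − 3q_{Largo} − q_{Mesa}) − 37q_{Largo}.
∂π/∂q_{Largo} = 78 − 6q_{Largo} − q_{Mesa} = 0 ⇒ q_{Largo} = 13 − (1/6)q_{Mesa}.
Similarly q_{Mesa} = 31/3 − (1/6)q_{Largo}.
Substituting the second reaction function into the first: q_{Largo} = 13 − (1/6)(31/3 − (1/6)q_{Largo}), which gives (35/36)q_{Largo} = 203/18 ⇒ q_{Largo} = 11.6.
Then q_{Mesa} = 31/3 − (1/6)·11.6 = 8.4.

11.6, 8.4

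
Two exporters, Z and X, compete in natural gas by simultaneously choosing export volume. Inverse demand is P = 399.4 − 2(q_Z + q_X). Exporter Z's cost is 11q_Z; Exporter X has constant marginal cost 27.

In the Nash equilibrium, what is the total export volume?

126.8

Exporter Z's profit: π = q_Z(399.4 − 2(q_Z + q_X)) − 11q_Z.
∂π/∂q_Z = 388.4 − 4q_Z − 2q_X = 0, so q_Z = 97.1 − 0.5q_X.
By the same steps for X: q_X = 93.1 − 0.5q_Z.
Solving the two reaction functions simultaneously: (1 − (−0.5)(−0.5))q_Z = 97.1 − 0.5·93.1, so 0.75q_Z = 50.55 and q_Z = 67.4.
Then q_X = 93.1 − 0.5·67.4 = 59.4.
Total export volume: 67.4 + 59.4 = 126.8.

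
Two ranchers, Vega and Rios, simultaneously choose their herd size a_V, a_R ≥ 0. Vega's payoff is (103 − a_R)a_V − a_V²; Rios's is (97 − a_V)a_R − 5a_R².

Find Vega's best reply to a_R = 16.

Expanding Vega's payoff: 103a_V − a_Ra_V − a_V².
∂π/∂a_V = 103 − a_R − 2a_V = 0, so a_V = 51.5 − 0.5a_R.
At a_R = 16: a_V = 51.5 − 0.5·16 = 43.5.

43.5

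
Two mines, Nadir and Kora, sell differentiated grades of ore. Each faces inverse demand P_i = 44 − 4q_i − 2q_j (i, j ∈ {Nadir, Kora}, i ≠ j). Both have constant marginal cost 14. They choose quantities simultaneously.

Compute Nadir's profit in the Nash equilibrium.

36

Mine Nadir's profit: π = q_{Nadir}(44 − 4q_{Nadir} − 2q_{Kora}) − 14q_{Nadir}.
∂π/∂q_{Nadir} = 30 − 8q_{Nadir} − 2q_{Kora} = 0 ⇒ q_{Nadir} = 3.75 − 0.25q_{Kora}.
Setting q_{Nadir} = q_{Kora} in the reaction function: q_{Nadir} = 3.75 − 0.25q_{Nadir}, so q_{Nadir} = 3.75 / 1.25 = 3.
P_{Nadir} = 44 − 4·3 − 2·3 = 26.
Profit = (26 − 14)·3 = 36.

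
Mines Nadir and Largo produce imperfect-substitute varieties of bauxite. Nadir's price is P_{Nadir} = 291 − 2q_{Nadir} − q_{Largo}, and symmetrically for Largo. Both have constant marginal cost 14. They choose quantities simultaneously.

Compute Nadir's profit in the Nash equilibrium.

6138.32

Mine Nadir's profit: π = q_{Nadir}(291 − 2q_{Nadir} − q_{Largo}) − 14q_{Nadir}.
∂π/∂q_{Nadir} = 277 − 4q_{Nadir} − q_{Largo} = 0 ⇒ q_{Nadir} = 69.25 − 0.25q_{Largo}.
Setting q_{Nadir} = q_{Largo} in the reaction function: q_{Nadir} = 69.25 − 0.25q_{Nadir}, so q_{Nadir} = 69.25 / 1.25 = 55.4.
P_{Nadir} = 291 − 2·55.4 − 55.4 = 124.8.
Profit = (124.8 − 14)·55.4 = 6138.32.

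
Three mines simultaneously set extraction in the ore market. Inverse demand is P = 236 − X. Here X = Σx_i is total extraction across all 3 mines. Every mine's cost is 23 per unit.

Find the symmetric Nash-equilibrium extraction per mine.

A representative mine's profit is π_i = x_i(236 − X) − 23x_i, with X = x_i + Σ_{j≠i} x_j.
First-order condition: 213 − 2x_i − Σ_{j≠i} x_j = 0.
In a symmetric equilibrium every mine chooses the same x, so Σ_{j≠i} x_j = 2x. The condition becomes 213 − 4x = 0, giving x = 213/4 = 53.25.

53.25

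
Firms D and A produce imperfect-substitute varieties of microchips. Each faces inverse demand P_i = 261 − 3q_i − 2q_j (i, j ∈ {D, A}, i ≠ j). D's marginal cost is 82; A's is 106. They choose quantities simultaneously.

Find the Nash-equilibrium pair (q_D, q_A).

Firm D's profit: π = q_D(261 − 3q_D − 2q_A) − 82q_D.
∂π/∂q_D = 179 − 6q_D − 2q_A = 0 ⇒ q_D = 179/6 − (1/3)q_A.
Similarly q_A = 155/6 − (1/3)q_D.
Plugging q_A into D's best response: q_D = 179/6 − (1/3)(155/6 − (1/3)q_D) ⇒ (8/9)q_D = 191/9, so q_D = 23.875.
Then q_A = 155/6 − (1/3)·23.875 = 17.875.

23.875, 17.875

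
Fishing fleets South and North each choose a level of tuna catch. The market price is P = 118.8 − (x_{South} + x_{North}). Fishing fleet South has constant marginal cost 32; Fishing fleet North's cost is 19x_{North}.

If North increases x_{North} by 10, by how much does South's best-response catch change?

Fishing fleet South's profit: π = x_{South}(118.8 − (x_{South} + x_{North})) − 32x_{South}.
∂π/∂x_{South} = 86.8 − 2x_{South} − x_{North} = 0, so x_{South} = 43.4 − 0.5x_{North}.
The reaction-function slope is −0.5, so a 10-unit rise in x_{North} moves x_{South} by −0.5 × 10 = −5. South's best response falls — the actions are strategic substitutes.

-5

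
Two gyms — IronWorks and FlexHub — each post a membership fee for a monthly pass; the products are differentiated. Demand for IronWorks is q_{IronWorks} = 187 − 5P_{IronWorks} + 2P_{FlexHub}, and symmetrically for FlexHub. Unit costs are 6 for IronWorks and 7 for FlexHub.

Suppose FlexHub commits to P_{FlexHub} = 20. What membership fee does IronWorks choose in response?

25.7

IronWorks's profit: π = (P_{IronWorks} − 6)(187 − 5P_{IronWorks} + 2P_{FlexHub}).
∂π/∂P_{IronWorks} = 217 − 10P_{IronWorks} + 2P_{FlexHub} = 0 ⇒ P_{IronWorks} = 21.7 + 0.2P_{FlexHub}.
At P_{FlexHub} = 20: P_{IronWorks} = 21.7 + 0.2·20 = 25.7.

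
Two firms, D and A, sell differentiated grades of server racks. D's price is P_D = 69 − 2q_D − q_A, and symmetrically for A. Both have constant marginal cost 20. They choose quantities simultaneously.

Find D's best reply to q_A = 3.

Firm D's profit: π = q_D(69 − 2q_D − q_A) − 20q_D.
∂π/∂q_D = 49 − 4q_D − q_A = 0 ⇒ q_D = 12.25 − 0.25q_A.
At q_A = 3: q_D = 12.25 − 0.25·3 = 11.5.

11.5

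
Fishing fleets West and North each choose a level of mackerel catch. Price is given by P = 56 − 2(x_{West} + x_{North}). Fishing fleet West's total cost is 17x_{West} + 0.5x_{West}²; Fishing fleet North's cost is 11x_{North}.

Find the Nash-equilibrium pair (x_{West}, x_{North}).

Fishing fleet West's profit: π = x_{West}(56 − 2(x_{West} + x_{North})) − 17x_{West} − 0.5x_{West}².
∂π/∂x_{West} = 39 − 5x_{West} − 2x_{North} = 0, so x_{West} = 7.8 − 0.4x_{North}.
For North: ∂π/∂x_{North} = 45 − 4x_{North} − 2x_{West} = 0 ⇒ x_{North} = 11.25 − 0.5x_{West}.
Substituting the second reaction function into the first: x_{West} = 7.8 − 0.4(11.25 − 0.5x_{West}), which gives 0.8x_{West} = 3.3 ⇒ x_{West} = 4.125.
Then x_{North} = 11.25 − 0.5·4.125 = 9.1875.

4.125, 9.1875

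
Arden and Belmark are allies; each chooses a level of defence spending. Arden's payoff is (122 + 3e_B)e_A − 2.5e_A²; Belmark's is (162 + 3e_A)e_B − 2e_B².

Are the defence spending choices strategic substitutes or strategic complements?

Expanding Arden's payoff: 122e_A + 3e_Be_A − 2.5e_A².
∂π/∂e_A = 122 + 3e_B − 5e_A = 0, so e_A = 24.4 + 0.6e_B.
The best-response slope de_A/de_B = 0.6 > 0: the reaction function is upward-sloping, so the choices are strategic complements.

strategic complements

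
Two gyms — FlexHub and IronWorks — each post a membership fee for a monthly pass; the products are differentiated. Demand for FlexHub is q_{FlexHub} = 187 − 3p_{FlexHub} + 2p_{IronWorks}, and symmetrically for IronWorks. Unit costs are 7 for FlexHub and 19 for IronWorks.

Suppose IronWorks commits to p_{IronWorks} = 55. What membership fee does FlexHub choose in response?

53

FlexHub's profit: π = (p_{FlexHub} − 7)(187 − 3p_{FlexHub} + 2p_{IronWorks}).
∂π/∂p_{FlexHub} = 208 − 6p_{FlexHub} + 2p_{IronWorks} = 0 ⇒ p_{FlexHub} = 104/3 + (1/3)p_{IronWorks}.
At p_{IronWorks} = 55: p_{FlexHub} = 104/3 + (1/3)·55 = 53.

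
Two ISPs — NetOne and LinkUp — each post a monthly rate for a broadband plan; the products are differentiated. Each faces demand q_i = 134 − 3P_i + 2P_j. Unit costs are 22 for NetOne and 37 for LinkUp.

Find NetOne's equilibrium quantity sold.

NetOne's profit: π = (P_{NetOne} − 22)(134 − 3P_{NetOne} + 2P_{LinkUp}).
∂π/∂P_{NetOne} = 200 − 6P_{NetOne} + 2P_{LinkUp} = 0 ⇒ P_{NetOne} = 100/3 + (1/3)P_{LinkUp}.
Similarly P_{LinkUp} = 245/6 + (1/3)P_{NetOne}.
Plugging P_{LinkUp} into NetOne's best response: P_{NetOne} = 100/3 + (1/3)(245/6 + (1/3)P_{NetOne}) ⇒ (8/9)P_{NetOne} = 845/18, so P_{NetOne} = 52.8125.
Then P_{LinkUp} = 245/6 + (1/3)·52.8125 = 58.4375.
q_{NetOne} = 134 − 3·52.8125 + 2·58.4375 = 92.4375.

92.4375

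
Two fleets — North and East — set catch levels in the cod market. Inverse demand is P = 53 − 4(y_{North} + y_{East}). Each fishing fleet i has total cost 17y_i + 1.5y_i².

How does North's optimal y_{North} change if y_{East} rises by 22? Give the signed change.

Fishing fleet North's profit: π = y_{North}(53 − 4(y_{North} + y_{East})) − 17y_{North} − 1.5y_{North}².
∂π/∂y_{North} = 36 − 11y_{North} − 4y_{East} = 0, so y_{North} = 36/11 − (4/11)y_{East}.
The reaction-function slope is −4/11, so a 22-unit rise in y_{East} moves y_{North} by −4/11 × 22 = −8. North's best response falls — the actions are strategic substitutes.

-8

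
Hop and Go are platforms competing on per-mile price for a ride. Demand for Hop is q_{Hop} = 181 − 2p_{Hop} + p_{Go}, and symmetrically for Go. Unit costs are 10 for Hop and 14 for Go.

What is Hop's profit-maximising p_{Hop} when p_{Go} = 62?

65.75

Hop's profit: π = (p_{Hop} − 10)(181 − 2p_{Hop} + p_{Go}).
∂π/∂p_{Hop} = 201 − 4p_{Hop} + p_{Go} = 0 ⇒ p_{Hop} = 50.25 + 0.25p_{Go}.
At p_{Go} = 62: p_{Hop} = 50.25 + 0.25·62 = 65.75.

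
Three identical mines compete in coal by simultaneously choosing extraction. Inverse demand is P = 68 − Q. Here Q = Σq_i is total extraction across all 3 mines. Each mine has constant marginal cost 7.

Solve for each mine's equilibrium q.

A representative mine's profit is π_i = q_i(68 − Q) − 7q_i, with Q = q_i + Σ_{j≠i} q_j.
First-order condition: 61 − 2q_i − Σ_{j≠i} q_j = 0.
With identical mines, set every q_j = q: then 61 − 2q − 2q = 0, i.e. q = 61/4 = 15.25.

15.25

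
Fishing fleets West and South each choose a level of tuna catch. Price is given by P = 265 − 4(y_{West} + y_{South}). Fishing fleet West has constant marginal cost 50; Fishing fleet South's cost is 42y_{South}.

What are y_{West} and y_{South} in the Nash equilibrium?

Fishing fleet West's profit: π = y_{West}(265 − 4(y_{West} + y_{South})) − 50y_{West}.
∂π/∂y_{West} = 215 − 8y_{West} − 4y_{South} = 0, so y_{West} = 26.875 − 0.5y_{South}.
By the same steps for South: y_{South} = 27.875 − 0.5y_{West}.
Solving the two reaction functions simultaneously: (1 − (−0.5)(−0.5))y_{West} = 26.875 − 0.5·27.875, so 0.75y_{West} = 12.9375 and y_{West} = 17.25.
Then y_{South} = 27.875 − 0.5·17.25 = 19.25.

17.25, 19.25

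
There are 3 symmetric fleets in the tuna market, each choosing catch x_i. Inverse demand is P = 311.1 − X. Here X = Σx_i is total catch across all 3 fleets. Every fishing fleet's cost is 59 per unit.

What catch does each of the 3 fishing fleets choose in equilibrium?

A representative fishing fleet's profit is π_i = x_i(311.1 − X) − 59x_i, with X = x_i + Σ_{j≠i} x_j.
First-order condition: 252.1 − 2x_i − Σ_{j≠i} x_j = 0.
With identical fishing fleets, set every x_j = x: then 252.1 − 2x − 2x = 0, i.e. x = 252.1/4 = 63.025.

63.025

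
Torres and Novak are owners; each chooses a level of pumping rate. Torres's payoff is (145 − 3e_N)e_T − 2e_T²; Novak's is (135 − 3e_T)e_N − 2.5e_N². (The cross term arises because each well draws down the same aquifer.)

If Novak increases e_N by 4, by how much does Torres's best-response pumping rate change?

-3

Expanding Torres's payoff: 145e_T − 3e_Ne_T − 2e_T².
∂π/∂e_T = 145 − 3e_N − 4e_T = 0, so e_T = 36.25 − 0.75e_N.
The reaction-function slope is −0.75, so a 4-unit rise in e_N moves e_T by −0.75 × 4 = −3. Torres's best response falls — the actions are strategic substitutes.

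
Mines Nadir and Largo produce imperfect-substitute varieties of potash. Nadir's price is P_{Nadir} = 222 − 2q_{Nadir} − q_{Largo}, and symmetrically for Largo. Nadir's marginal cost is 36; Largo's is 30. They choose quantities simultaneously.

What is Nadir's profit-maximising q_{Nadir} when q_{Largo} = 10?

Mine Nadir's profit: π = q_{Nadir}(222 − 2q_{Nadir} − q_{Largo}) − 36q_{Nadir}.
∂π/∂q_{Nadir} = 186 − 4q_{Nadir} − q_{Largo} = 0 ⇒ q_{Nadir} = 46.5 − 0.25q_{Largo}.
At q_{Largo} = 10: q_{Nadir} = 46.5 − 0.25·10 = 44.

44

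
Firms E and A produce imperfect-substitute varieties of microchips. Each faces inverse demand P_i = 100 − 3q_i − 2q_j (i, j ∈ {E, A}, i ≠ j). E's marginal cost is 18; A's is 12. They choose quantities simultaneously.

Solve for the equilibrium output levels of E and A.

9.875, 11.375

Firm E's profit: π = q_E(100 − 3q_E − 2q_A) − 18q_E.
∂π/∂q_E = 82 − 6q_E − 2q_A = 0 ⇒ q_E = 41/3 − (1/3)q_A.
Similarly q_A = 44/3 − (1/3)q_E.
Plugging q_A into E's best response: q_E = 41/3 − (1/3)(44/3 − (1/3)q_E) ⇒ (8/9)q_E = 79/9, so q_E = 9.875.
Then q_A = 44/3 − (1/3)·9.875 = 11.375.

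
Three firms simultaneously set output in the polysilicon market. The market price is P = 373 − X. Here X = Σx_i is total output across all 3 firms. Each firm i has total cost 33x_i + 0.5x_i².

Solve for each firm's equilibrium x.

A representative firm's profit is π_i = x_i(373 − X) − 33x_i − 0.5x_i², with X = x_i + Σ_{j≠i} x_j.
First-order condition: 340 − 3x_i − Σ_{j≠i} x_j = 0.
Imposing symmetry (x_j = x for all j) turns Σ_{j≠i} x_j into 2x, so 340 = 5x and x = 68.

68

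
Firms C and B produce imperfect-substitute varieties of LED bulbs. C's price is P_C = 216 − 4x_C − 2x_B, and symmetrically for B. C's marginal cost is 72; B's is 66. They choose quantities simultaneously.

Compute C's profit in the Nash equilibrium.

806.56

Firm C's profit: π = x_C(216 − 4x_C − 2x_B) − 72x_C.
∂π/∂x_C = 144 − 8x_C − 2x_B = 0 ⇒ x_C = 18 − 0.25x_B.
Similarly x_B = 18.75 − 0.25x_C.
Plugging x_B into C's best response: x_C = 18 − 0.25(18.75 − 0.25x_C) ⇒ 0.9375x_C = 13.3125, so x_C = 14.2.
Then x_B = 18.75 − 0.25·14.2 = 15.2.
P_C = 216 − 4·14.2 − 2·15.2 = 128.8.
Profit = (128.8 − 72)·14.2 = 806.56.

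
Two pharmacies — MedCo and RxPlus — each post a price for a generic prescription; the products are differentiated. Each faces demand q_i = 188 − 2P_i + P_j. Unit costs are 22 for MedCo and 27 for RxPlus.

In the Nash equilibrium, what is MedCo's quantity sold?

MedCo's profit: π = (P_{MedCo} − 22)(188 − 2P_{MedCo} + P_{RxPlus}).
∂π/∂P_{MedCo} = 232 − 4P_{MedCo} + P_{RxPlus} = 0 ⇒ P_{MedCo} = 58 + 0.25P_{RxPlus}.
Similarly P_{RxPlus} = 60.5 + 0.25P_{MedCo}.
Substituting the second reaction function into the first: P_{MedCo} = 58 + 0.25(60.5 + 0.25P_{MedCo}), which gives 0.9375P_{MedCo} = 73.125 ⇒ P_{MedCo} = 78.
Then P_{RxPlus} = 60.5 + 0.25·78 = 80.
q_{MedCo} = 188 − 2·78 + 80 = 112.

112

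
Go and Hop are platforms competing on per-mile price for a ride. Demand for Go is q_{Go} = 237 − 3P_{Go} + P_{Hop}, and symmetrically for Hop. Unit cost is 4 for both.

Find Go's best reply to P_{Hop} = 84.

Go's profit: π = (P_{Go} − 4)(237 − 3P_{Go} + P_{Hop}).
∂π/∂P_{Go} = 249 − 6P_{Go} + P_{Hop} = 0 ⇒ P_{Go} = 41.5 + (1/6)P_{Hop}.
At P_{Hop} = 84: P_{Go} = 41.5 + (1/6)·84 = 55.5.

55.5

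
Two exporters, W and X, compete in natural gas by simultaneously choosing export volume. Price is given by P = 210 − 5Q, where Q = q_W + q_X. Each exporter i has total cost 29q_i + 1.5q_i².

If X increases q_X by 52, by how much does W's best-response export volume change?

Exporter W's profit: π = q_W(210 − 5(q_W + q_X)) − 29q_W − 1.5q_W².
∂π/∂q_W = 181 − 13q_W − 5q_X = 0, so q_W = 181/13 − (5/13)q_X.
The reaction-function slope is −5/13, so a 52-unit rise in q_X moves q_W by −5/13 × 52 = −20. W's best response falls — the actions are strategic substitutes.

-20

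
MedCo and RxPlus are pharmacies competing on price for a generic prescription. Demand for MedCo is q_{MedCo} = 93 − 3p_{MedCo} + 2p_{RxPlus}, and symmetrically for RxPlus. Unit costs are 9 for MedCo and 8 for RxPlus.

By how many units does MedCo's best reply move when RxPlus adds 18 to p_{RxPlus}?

6

MedCo's profit: π = (p_{MedCo} − 9)(93 − 3p_{MedCo} + 2p_{RxPlus}).
∂π/∂p_{MedCo} = 120 − 6p_{MedCo} + 2p_{RxPlus} = 0 ⇒ p_{MedCo} = 20 + (1/3)p_{RxPlus}.
The reaction-function slope is 1/3, so an 18-unit rise in p_{RxPlus} moves p_{MedCo} by 1/3 × 18 = 6. MedCo's best response rises — the actions are strategic complements.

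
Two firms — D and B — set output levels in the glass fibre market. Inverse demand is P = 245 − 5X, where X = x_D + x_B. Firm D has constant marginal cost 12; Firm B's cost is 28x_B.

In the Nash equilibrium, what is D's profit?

Firm D's profit: π = x_D(245 − 5(x_D + x_B)) − 12x_D.
∂π/∂x_D = 233 − 10x_D − 5x_B = 0, so x_D = 23.3 − 0.5x_B.
By the same steps for B: x_B = 21.7 − 0.5x_D.
Solving the two reaction functions simultaneously: (1 − (−0.5)(−0.5))x_D = 23.3 − 0.5·21.7, so 0.75x_D = 12.45 and x_D = 16.6.
Then x_B = 21.7 − 0.5·16.6 = 13.4.
Price P = 245 − 5·30 = 95.
D's profit: (95 − 12)·16.6 = 1377.8.

1377.8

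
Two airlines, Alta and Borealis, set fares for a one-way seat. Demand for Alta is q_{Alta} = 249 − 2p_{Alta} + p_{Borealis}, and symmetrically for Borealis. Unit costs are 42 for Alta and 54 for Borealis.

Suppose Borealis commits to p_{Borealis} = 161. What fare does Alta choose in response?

Alta's profit: π = (p_{Alta} − 42)(249 − 2p_{Alta} + p_{Borealis}).
∂π/∂p_{Alta} = 333 − 4p_{Alta} + p_{Borealis} = 0 ⇒ p_{Alta} = 83.25 + 0.25p_{Borealis}.
At p_{Borealis} = 161: p_{Alta} = 83.25 + 0.25·161 = 123.5.

123.5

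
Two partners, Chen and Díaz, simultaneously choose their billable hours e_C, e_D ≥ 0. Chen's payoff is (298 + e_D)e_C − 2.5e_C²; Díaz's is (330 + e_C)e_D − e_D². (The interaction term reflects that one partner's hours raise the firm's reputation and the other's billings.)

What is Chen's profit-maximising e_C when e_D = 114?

Expanding Chen's payoff: 298e_C + e_De_C − 2.5e_C².
∂π/∂e_C = 298 + e_D − 5e_C = 0, so e_C = 59.6 + 0.2e_D.
At e_D = 114: e_C = 59.6 + 0.2·114 = 82.4.

82.4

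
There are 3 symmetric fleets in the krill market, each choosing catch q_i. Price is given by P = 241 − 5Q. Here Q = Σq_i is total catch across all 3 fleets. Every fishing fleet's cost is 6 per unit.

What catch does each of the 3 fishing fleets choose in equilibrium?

11.75

A representative fishing fleet's profit is π_i = q_i(241 − 5Q) − 6q_i, with Q = q_i + Σ_{j≠i} q_j.
First-order condition: 235 − 10q_i − 5Σ_{j≠i} q_j = 0.
In a symmetric equilibrium every fishing fleet chooses the same q, so Σ_{j≠i} q_j = 2q. The condition becomes 235 − 20q = 0, giving q = 235/20 = 11.75.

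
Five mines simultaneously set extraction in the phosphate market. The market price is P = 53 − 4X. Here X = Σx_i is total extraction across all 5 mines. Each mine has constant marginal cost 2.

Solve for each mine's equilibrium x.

A representative mine's profit is π_i = x_i(53 − 4X) − 2x_i, with X = x_i + Σ_{j≠i} x_j.
First-order condition: 51 − 8x_i − 4Σ_{j≠i} x_j = 0.
With identical mines, set every x_j = x: then 51 − 8x − 16x = 0, i.e. x = 51/24 = 2.125.

2.125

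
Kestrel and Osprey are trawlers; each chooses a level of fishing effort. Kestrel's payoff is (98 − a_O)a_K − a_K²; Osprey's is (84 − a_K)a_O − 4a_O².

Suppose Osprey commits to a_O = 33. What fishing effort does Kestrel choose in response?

Expanding Kestrel's payoff: 98a_K − a_Oa_K − a_K².
∂π/∂a_K = 98 − a_O − 2a_K = 0, so a_K = 49 − 0.5a_O.
At a_O = 33: a_K = 49 − 0.5·33 = 32.5.

32.5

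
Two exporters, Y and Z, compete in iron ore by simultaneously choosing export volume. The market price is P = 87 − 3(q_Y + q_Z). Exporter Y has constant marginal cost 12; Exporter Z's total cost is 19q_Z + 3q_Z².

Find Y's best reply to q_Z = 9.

Exporter Y's profit: π = q_Y(87 − 3(q_Y + q_Z)) − 12q_Y.
∂π/∂q_Y = 75 − 6q_Y − 3q_Z = 0, so q_Y = 12.5 − 0.5q_Z.
At q_Z = 9: q_Y = 12.5 − 0.5·9 = 8.

8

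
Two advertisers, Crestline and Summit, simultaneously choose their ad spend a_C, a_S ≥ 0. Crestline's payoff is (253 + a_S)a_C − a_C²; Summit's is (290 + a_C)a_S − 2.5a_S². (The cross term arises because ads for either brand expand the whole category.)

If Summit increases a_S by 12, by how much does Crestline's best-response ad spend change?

6

Expanding Crestline's payoff: 253a_C + a_Sa_C − a_C².
∂π/∂a_C = 253 + a_S − 2a_C = 0, so a_C = 126.5 + 0.5a_S.
The reaction-function slope is 0.5, so a 12-unit rise in a_S moves a_C by 0.5 × 12 = 6. Crestline's best response rises — the actions are strategic complements.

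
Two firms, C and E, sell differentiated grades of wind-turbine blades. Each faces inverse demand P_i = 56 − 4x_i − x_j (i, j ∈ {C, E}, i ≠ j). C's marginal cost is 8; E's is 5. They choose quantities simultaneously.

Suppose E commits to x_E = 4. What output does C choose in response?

5.5

Firm C's profit: π = x_C(56 − 4x_C − x_E) − 8x_C.
∂π/∂x_C = 48 − 8x_C − x_E = 0 ⇒ x_C = 6 − 0.125x_E.
At x_E = 4: x_C = 6 − 0.125·4 = 5.5.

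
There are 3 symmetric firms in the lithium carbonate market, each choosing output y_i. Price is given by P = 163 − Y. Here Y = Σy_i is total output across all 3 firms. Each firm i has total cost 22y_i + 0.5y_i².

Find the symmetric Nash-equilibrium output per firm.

28.2

A representative firm's profit is π_i = y_i(163 − Y) − 22y_i − 0.5y_i², with Y = y_i + Σ_{j≠i} y_j.
First-order condition: 141 − 3y_i − Σ_{j≠i} y_j = 0.
In a symmetric equilibrium every firm chooses the same y, so Σ_{j≠i} y_j = 2y. The condition becomes 141 − 5y = 0, giving y = 141/5 = 28.2.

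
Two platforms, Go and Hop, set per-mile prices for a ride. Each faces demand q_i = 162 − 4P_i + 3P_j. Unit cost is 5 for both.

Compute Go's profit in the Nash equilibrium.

3943.84

Go's profit: π = (P_{Go} − 5)(162 − 4P_{Go} + 3P_{Hop}).
∂π/∂P_{Go} = 182 − 8P_{Go} + 3P_{Hop} = 0 ⇒ P_{Go} = 22.75 + 0.375P_{Hop}.
By symmetry P_{Hop} = P_{Go}; substituting into the reaction function, 0.625P_{Go} = 22.75 and P_{Go} = 36.4.
q_{Go} = 162 − 4·36.4 + 3·36.4 = 125.6.
Profit = (36.4 − 5)·125.6 = 3943.84.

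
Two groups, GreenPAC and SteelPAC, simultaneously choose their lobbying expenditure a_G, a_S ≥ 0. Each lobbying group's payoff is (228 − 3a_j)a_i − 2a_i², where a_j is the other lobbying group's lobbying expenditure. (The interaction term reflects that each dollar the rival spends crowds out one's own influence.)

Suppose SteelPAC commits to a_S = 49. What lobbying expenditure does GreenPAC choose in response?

GreenPAC's payoff is (228 − 3a_S)a_G − 2a_G².
∂π/∂a_G = 228 − 3a_S − 4a_G = 0, so a_G = 57 − 0.75a_S.
At a_S = 49: a_G = 57 − 0.75·49 = 20.25.

20.25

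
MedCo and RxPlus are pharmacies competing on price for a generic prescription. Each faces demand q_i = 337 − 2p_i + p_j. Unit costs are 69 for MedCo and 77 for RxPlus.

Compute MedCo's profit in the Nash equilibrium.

MedCo's profit: π = (p_{MedCo} − 69)(337 − 2p_{MedCo} + p_{RxPlus}).
∂π/∂p_{MedCo} = 475 − 4p_{MedCo} + p_{RxPlus} = 0 ⇒ p_{MedCo} = 118.75 + 0.25p_{RxPlus}.
Similarly p_{RxPlus} = 122.75 + 0.25p_{MedCo}.
Solving the two reaction functions simultaneously: (1 − (0.25)(0.25))p_{MedCo} = 118.75 + 0.25·122.75, so 0.9375p_{MedCo} = 149.4375 and p_{MedCo} = 159.4.
Then p_{RxPlus} = 122.75 + 0.25·159.4 = 162.6.
q_{MedCo} = 337 − 2·159.4 + 162.6 = 180.8.
Profit = (159.4 − 69)·180.8 = 16344.32.

16344.32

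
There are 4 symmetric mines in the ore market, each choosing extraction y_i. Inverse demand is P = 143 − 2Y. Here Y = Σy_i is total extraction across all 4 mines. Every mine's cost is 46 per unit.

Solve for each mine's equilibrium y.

9.7

A representative mine's profit is π_i = y_i(143 − 2Y) − 46y_i, with Y = y_i + Σ_{j≠i} y_j.
First-order condition: 97 − 4y_i − 2Σ_{j≠i} y_j = 0.
Imposing symmetry (y_j = y for all j) turns Σ_{j≠i} y_j into 3y, so 97 = 10y and y = 9.7.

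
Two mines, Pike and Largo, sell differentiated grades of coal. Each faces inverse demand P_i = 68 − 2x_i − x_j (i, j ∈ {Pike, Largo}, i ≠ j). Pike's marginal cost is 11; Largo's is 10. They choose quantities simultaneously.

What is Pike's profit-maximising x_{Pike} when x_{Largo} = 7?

Mine Pike's profit: π = x_{Pike}(68 − 2x_{Pike} − x_{Largo}) − 11x_{Pike}.
∂π/∂x_{Pike} = 57 − 4x_{Pike} − x_{Largo} = 0 ⇒ x_{Pike} = 14.25 − 0.25x_{Largo}.
At x_{Largo} = 7: x_{Pike} = 14.25 − 0.25·7 = 12.5.

12.5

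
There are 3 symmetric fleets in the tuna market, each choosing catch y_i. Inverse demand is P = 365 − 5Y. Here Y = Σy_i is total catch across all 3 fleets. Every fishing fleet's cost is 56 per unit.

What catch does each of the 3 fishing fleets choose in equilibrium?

15.45

A representative fishing fleet's profit is π_i = y_i(365 − 5Y) − 56y_i, with Y = y_i + Σ_{j≠i} y_j.
First-order condition: 309 − 10y_i − 5Σ_{j≠i} y_j = 0.
With identical fishing fleets, set every y_j = y: then 309 − 10y − 10y = 0, i.e. y = 309/20 = 15.45.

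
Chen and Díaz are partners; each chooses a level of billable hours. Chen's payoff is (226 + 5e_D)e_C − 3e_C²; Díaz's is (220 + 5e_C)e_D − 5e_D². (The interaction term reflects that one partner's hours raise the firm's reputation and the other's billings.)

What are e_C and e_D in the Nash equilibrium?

Expanding Chen's payoff: 226e_C + 5e_De_C − 3e_C².
∂π/∂e_C = 226 + 5e_D − 6e_C = 0, so e_C = 113/3 + (5/6)e_D.
Likewise for Díaz: e_D = 22 + 0.5e_C.
Solving the two reaction functions simultaneously: (1 − (5/6)(0.5))e_C = 113/3 + (5/6)·22, so (7/12)e_C = 56 and e_C = 96.
Then e_D = 22 + 0.5·96 = 70.

96, 70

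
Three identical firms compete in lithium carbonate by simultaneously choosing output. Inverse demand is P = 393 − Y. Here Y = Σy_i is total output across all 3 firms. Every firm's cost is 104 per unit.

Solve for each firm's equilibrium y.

A representative firm's profit is π_i = y_i(393 − Y) − 104y_i, with Y = y_i + Σ_{j≠i} y_j.
First-order condition: 289 − 2y_i − Σ_{j≠i} y_j = 0.
Imposing symmetry (y_j = y for all j) turns Σ_{j≠i} y_j into 2y, so 289 = 4y and y = 72.25.

72.25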